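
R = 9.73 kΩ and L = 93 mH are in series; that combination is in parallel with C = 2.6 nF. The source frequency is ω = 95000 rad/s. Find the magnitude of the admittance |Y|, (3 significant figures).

X_L = ωL = 8840 Ω
X_C = 1/(ωC) = 4050 Ω
Branch 1 (R+jX_L): Z₁ = 9730 + j8840 Ω, |Z₁| = 13100 Ω
Branch 2 (−jX_C): Z₂ = −j4050 Ω
Parallel: Z = Z₁Z₂/(Z₁+Z₂), |Z| = 4910 Ω, ∠Z = -74.0°
|Y| = 1/|Z| = 204 μS

204 μS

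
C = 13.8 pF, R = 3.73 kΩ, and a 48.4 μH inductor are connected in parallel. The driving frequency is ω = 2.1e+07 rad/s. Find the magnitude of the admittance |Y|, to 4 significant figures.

744.0 μS

X_L = ωL = 1016 Ω
X_C = 1/(ωC) = 3451 Ω
Parallel: admittances add. Y = 1/R + 1/(jωL) + jωC
Y = (0.0002681 − j0.0006941) S
|Y| = 0.0007440 S → |Z| = 1/|Y| = 1344 Ω, ∠Z = −∠Y = 68.88°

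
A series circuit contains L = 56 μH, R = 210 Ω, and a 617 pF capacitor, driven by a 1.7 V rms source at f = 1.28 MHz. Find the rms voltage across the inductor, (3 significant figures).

ω = 2πf = 8.042e+06 rad/s
X_L = ωL = 450 Ω
X_C = 1/(ωC) = 202 Ω
Net reactance X = X_L − X_C = 249 Ω
Z = 210 + j249 Ω
|Z| = √(210² + 249²) = 326 Ω
I = V/|Z| = 5.22 mA
V_L = I·|Z_L| = 0.00522 × 450 = 2.35 V

2.35 V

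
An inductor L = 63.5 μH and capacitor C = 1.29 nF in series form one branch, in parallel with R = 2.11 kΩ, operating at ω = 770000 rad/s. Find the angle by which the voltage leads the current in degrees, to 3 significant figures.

X_L = ωL = 48.9 Ω
X_C = 1/(ωC) = 1010 Ω
Branch 1: Z₁ = R = 2110 Ω
Branch 2 (series LC): Z₂ = j(X_L − X_C) = −j958 Ω
Parallel: Z = Z₁Z₂/(Z₁+Z₂), |Z| = 872 Ω, ∠Z = -65.6°

-65.6°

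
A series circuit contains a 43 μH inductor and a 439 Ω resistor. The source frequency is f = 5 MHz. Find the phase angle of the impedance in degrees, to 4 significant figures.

72.00°

ω = 2πf = 3.142e+07 rad/s
X_L = ωL = 1351 Ω
Z = 439.0 + j1351 Ω
|Z| = √(439.0² + 1351²) = 1420 Ω
∠Z = arctan(1351/439.0) = 72.00°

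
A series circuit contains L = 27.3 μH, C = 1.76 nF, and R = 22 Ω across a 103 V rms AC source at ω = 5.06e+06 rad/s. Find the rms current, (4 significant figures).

X_L = ωL = 138.1 Ω
X_C = 1/(ωC) = 112.3 Ω
Net reactance X = X_L − X_C = 25.85 Ω
Z = 22.00 + j25.85 Ω
|Z| = √(22.00² + 25.85²) = 33.94 Ω
I = V/|Z| = 103/33.94 = 3.034 A

3.034 A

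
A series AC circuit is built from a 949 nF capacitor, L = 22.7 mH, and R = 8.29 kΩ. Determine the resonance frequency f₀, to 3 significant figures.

1.08 kHz

ω₀ = 1/√(LC) = 1/√(0.0227 × 9.49e-07) = 6813 rad/s
f₀ = ω₀/(2π) = 1.08 kHz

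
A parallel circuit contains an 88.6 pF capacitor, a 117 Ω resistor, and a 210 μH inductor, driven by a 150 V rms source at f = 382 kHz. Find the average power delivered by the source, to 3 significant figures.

192 W

ω = 2πf = 2.4e+06 rad/s
X_L = ωL = 504 Ω
X_C = 1/(ωC) = 4700 Ω
Parallel: admittances add. Y = 1/R + 1/(jωL) + jωC
Y = (0.00855 − j0.00177) S
|Y| = 0.00873 S → |Z| = 1/|Y| = 115 Ω, ∠Z = −∠Y = 11.7°
I = V/|Z| = 1.31 A
P = VI cos φ = 150 × 1.31 × cos(11.7°) = 192 W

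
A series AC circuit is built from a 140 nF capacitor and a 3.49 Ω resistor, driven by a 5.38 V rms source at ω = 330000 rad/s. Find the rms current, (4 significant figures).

245.4 mA

X_C = 1/(ωC) = 21.65 Ω
Z = 3.490 − j21.65 Ω
|Z| = √(3.490² + 21.65²) = 21.92 Ω
I = V/|Z| = 5.38/21.92 = 245.4 mA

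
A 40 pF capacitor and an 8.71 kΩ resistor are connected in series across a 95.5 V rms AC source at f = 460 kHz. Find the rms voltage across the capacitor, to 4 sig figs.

ω = 2πf = 2.89e+06 rad/s
X_C = 1/(ωC) = 8650 Ω
Z = 8710 − j8650 Ω
|Z| = √(8710² + 8650²) = 12280 Ω
I = V/|Z| = 7.780 mA
V_C = I·|Z_C| = 0.007780 × 8650 = 67.29 V

67.29 V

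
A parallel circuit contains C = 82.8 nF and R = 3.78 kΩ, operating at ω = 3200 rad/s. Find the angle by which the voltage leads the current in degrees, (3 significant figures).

-45.0°

X_C = 1/(ωC) = 3770 Ω
Parallel: admittances add. Y = 1/R + jωC
Y = (0.000265 + j0.000265) S
|Y| = 0.000374 S → |Z| = 1/|Y| = 2670 Ω, ∠Z = −∠Y = -45.0°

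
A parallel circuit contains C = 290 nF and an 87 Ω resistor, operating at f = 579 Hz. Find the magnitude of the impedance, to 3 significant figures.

86.6 Ω

ω = 2πf = 3638 rad/s
X_C = 1/(ωC) = 948 Ω
Parallel: admittances add. Y = 1/R + jωC
Y = (0.0115 + j0.00106) S
|Y| = 0.0115 S → |Z| = 1/|Y| = 86.6 Ω, ∠Z = −∠Y = -5.24°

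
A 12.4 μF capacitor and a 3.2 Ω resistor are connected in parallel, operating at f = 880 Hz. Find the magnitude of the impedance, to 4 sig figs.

3.126 Ω

ω = 2πf = 5529 rad/s
X_C = 1/(ωC) = 14.59 Ω
Parallel: admittances add. Y = 1/R + jωC
Y = (0.3125 + j0.06856) S
|Y| = 0.3199 S → |Z| = 1/|Y| = 3.126 Ω, ∠Z = −∠Y = -12.37°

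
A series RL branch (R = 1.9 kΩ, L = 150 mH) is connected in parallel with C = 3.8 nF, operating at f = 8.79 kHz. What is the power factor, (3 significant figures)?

ω = 2πf = 55230 rad/s
X_L = ωL = 8280 Ω
X_C = 1/(ωC) = 4760 Ω
Branch 1 (R+jX_L): Z₁ = 1900 + j8280 Ω, |Z₁| = 8500 Ω
Branch 2 (−jX_C): Z₂ = −j4760 Ω
Parallel: Z = Z₁Z₂/(Z₁+Z₂), |Z| = 10100 Ω, ∠Z = -74.6°
cos φ = cos(-74.6°) = 0.266

0.266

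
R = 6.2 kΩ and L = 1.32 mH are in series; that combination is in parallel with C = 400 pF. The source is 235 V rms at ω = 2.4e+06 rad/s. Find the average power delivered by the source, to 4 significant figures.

X_L = ωL = 3168 Ω
X_C = 1/(ωC) = 1042 Ω
Branch 1 (R+jX_L): Z₁ = 6200 + j3168 Ω, |Z₁| = 6962 Ω
Branch 2 (−jX_C): Z₂ = −j1042 Ω
Parallel: Z = Z₁Z₂/(Z₁+Z₂), |Z| = 1107 Ω, ∠Z = -81.86°
I = V/|Z| = 212.4 mA
P = VI cos φ = 235 × 0.2124 × cos(-81.86°) = 7.063 W

7.063 W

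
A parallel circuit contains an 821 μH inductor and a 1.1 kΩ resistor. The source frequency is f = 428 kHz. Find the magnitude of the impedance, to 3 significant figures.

985 Ω

ω = 2πf = 2.689e+06 rad/s
X_L = ωL = 2210 Ω
Parallel: admittances add. Y = 1/R + 1/(jωL)
Y = (0.000909 − j0.000453) S
|Y| = 0.00102 S → |Z| = 1/|Y| = 985 Ω, ∠Z = −∠Y = 26.5°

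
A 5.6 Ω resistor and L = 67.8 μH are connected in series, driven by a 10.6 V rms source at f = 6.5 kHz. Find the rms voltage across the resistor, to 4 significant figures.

9.502 V

ω = 2πf = 40840 rad/s
X_L = ωL = 2.769 Ω
Z = 5.600 + j2.769 Ω
|Z| = √(5.600² + 2.769²) = 6.247 Ω
I = V/|Z| = 1.697 A
V_R = I·|Z_R| = 1.697 × 5.600 = 9.502 V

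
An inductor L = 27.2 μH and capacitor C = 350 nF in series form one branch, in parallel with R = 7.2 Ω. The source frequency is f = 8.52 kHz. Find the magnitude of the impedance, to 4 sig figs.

ω = 2πf = 53530 rad/s
X_L = ωL = 1.456 Ω
X_C = 1/(ωC) = 53.37 Ω
Branch 1: Z₁ = R = 7.200 Ω
Branch 2 (series LC): Z₂ = j(X_L − X_C) = −j51.92 Ω
Parallel: Z = Z₁Z₂/(Z₁+Z₂), |Z| = 7.132 Ω, ∠Z = -7.896°

7.132 Ω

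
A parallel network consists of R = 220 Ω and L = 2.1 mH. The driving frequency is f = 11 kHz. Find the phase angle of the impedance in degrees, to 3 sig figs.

56.6°

ω = 2πf = 69120 rad/s
X_L = ωL = 145 Ω
Parallel: admittances add. Y = 1/R + 1/(jωL)
Y = (0.00455 − j0.00689) S
|Y| = 0.00825 S → |Z| = 1/|Y| = 121 Ω, ∠Z = −∠Y = 56.6°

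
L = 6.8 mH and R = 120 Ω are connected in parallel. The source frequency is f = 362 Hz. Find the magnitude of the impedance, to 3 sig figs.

15.3 Ω

ω = 2πf = 2275 rad/s
X_L = ωL = 15.5 Ω
Parallel: admittances add. Y = 1/R + 1/(jωL)
Y = (0.00833 − j0.0647) S
|Y| = 0.0652 S → |Z| = 1/|Y| = 15.3 Ω, ∠Z = −∠Y = 82.7°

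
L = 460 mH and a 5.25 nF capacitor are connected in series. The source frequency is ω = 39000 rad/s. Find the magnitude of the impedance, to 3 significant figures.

X_L = ωL = 17900 Ω
X_C = 1/(ωC) = 4880 Ω
Net reactance X = X_L − X_C = 13100 Ω
Z = j13100 Ω
|Z| = √(0² + 13100²) = 13100 Ω

13100 Ω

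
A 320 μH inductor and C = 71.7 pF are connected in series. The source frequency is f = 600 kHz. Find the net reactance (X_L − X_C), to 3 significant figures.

-2490 Ω

ω = 2πf = 3.77e+06 rad/s
X_L = ωL = 1210 Ω
X_C = 1/(ωC) = 3700 Ω
X = 1210 − 3700 = -2490 Ω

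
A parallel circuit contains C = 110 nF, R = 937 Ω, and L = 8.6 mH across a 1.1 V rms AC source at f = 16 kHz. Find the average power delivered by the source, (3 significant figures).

ω = 2πf = 100500 rad/s
X_L = ωL = 865 Ω
X_C = 1/(ωC) = 90.4 Ω
Parallel: admittances add. Y = 1/R + 1/(jωL) + jωC
Y = (0.00107 + j0.00990) S
|Y| = 0.00996 S → |Z| = 1/|Y| = 100 Ω, ∠Z = −∠Y = -83.8°
I = V/|Z| = 11.0 mA
P = VI cos φ = 1.1 × 0.0110 × cos(-83.8°) = 1.29 mW

1.29 mW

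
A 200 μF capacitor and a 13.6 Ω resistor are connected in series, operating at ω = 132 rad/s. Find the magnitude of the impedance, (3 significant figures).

X_C = 1/(ωC) = 37.9 Ω
Z = 13.6 − j37.9 Ω
|Z| = √(13.6² + 37.9²) = 40.2 Ω

40.2 Ω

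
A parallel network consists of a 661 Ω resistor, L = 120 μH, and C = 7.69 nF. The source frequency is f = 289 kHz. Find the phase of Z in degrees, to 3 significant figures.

ω = 2πf = 1.816e+06 rad/s
X_L = ωL = 218 Ω
X_C = 1/(ωC) = 71.6 Ω
Parallel: admittances add. Y = 1/R + 1/(jωL) + jωC
Y = (0.00151 + j0.00937) S
|Y| = 0.00950 S → |Z| = 1/|Y| = 105 Ω, ∠Z = −∠Y = -80.8°

-80.8°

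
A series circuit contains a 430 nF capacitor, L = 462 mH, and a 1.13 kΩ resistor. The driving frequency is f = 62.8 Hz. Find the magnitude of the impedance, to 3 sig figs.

ω = 2πf = 394.6 rad/s
X_L = ωL = 182 Ω
X_C = 1/(ωC) = 5890 Ω
Net reactance X = X_L − X_C = -5710 Ω
Z = 1130 − j5710 Ω
|Z| = √(1130² + 5710²) = 5820 Ω

5820 Ω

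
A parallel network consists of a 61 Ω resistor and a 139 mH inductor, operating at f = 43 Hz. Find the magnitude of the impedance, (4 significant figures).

ω = 2πf = 270.2 rad/s
X_L = ωL = 37.55 Ω
Parallel: admittances add. Y = 1/R + 1/(jωL)
Y = (0.01639 − j0.02663) S
|Y| = 0.03127 S → |Z| = 1/|Y| = 31.98 Ω, ∠Z = −∠Y = 58.38°

31.98 Ω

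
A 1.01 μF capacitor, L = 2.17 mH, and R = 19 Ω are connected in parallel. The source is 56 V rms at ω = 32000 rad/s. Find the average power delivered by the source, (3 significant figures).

X_L = ωL = 69.4 Ω
X_C = 1/(ωC) = 30.9 Ω
Parallel: admittances add. Y = 1/R + 1/(jωL) + jωC
Y = (0.0526 + j0.0179) S
|Y| = 0.0556 S → |Z| = 1/|Y| = 18.0 Ω, ∠Z = −∠Y = -18.8°
I = V/|Z| = 3.11 A
P = VI cos φ = 56 × 3.11 × cos(-18.8°) = 165 W

165 W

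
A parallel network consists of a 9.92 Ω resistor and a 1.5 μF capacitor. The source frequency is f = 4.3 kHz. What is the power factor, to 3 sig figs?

0.928

ω = 2πf = 27020 rad/s
X_C = 1/(ωC) = 24.7 Ω
Parallel: admittances add. Y = 1/R + jωC
Y = (0.101 + j0.0405) S
|Y| = 0.109 S → |Z| = 1/|Y| = 9.20 Ω, ∠Z = −∠Y = -21.9°
cos φ = cos(-21.9°) = 0.928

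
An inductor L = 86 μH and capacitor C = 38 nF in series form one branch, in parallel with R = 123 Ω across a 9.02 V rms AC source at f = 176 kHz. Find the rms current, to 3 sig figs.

ω = 2πf = 1.106e+06 rad/s
X_L = ωL = 95.1 Ω
X_C = 1/(ωC) = 23.8 Ω
Branch 1: Z₁ = R = 123 Ω
Branch 2 (series LC): Z₂ = j(X_L − X_C) = j71.3 Ω
Parallel: Z = Z₁Z₂/(Z₁+Z₂), |Z| = 61.7 Ω, ∠Z = 59.9°
I = V/|Z| = 9.02/61.7 = 146 mA

146 mA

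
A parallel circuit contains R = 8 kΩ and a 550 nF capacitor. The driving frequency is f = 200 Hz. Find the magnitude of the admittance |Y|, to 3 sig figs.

ω = 2πf = 1257 rad/s
X_C = 1/(ωC) = 1450 Ω
Parallel: admittances add. Y = 1/R + jωC
Y = (0.000125 + j0.000691) S
|Y| = 0.000702 S → |Z| = 1/|Y| = 1420 Ω, ∠Z = −∠Y = -79.7°

702 μS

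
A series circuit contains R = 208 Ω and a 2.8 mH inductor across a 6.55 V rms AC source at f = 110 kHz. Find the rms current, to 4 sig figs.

ω = 2πf = 691200 rad/s
X_L = ωL = 1935 Ω
Z = 208.0 + j1935 Ω
|Z| = √(208.0² + 1935²) = 1946 Ω
I = V/|Z| = 6.55/1946 = 3.365 mA

3.365 mA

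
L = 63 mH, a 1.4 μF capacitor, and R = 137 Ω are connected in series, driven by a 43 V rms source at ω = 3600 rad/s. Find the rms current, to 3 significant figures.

X_L = ωL = 227 Ω
X_C = 1/(ωC) = 198 Ω
Net reactance X = X_L − X_C = 28.4 Ω
Z = 137 + j28.4 Ω
|Z| = √(137² + 28.4²) = 140 Ω
I = V/|Z| = 43/140 = 307 mA

307 mA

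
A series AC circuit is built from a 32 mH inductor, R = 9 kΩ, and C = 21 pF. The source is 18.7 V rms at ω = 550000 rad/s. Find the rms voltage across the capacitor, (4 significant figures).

23.27 V

X_L = ωL = 17600 Ω
X_C = 1/(ωC) = 86580 Ω
Net reactance X = X_L − X_C = -68980 Ω
Z = 9000 − j68980 Ω
|Z| = √(9000² + 68980²) = 69560 Ω
I = V/|Z| = 268.8 μA
V_C = I·|Z_C| = 0.0002688 × 86580 = 23.27 V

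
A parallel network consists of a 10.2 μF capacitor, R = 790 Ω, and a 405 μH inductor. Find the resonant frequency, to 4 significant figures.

2.476 kHz

ω₀ = 1/√(LC) = 1/√(0.000405 × 1.02e-05) = 15560 rad/s
f₀ = ω₀/(2π) = 2.476 kHz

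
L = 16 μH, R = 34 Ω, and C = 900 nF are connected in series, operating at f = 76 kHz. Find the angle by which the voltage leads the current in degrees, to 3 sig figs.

8.88°

ω = 2πf = 477500 rad/s
X_L = ωL = 7.64 Ω
X_C = 1/(ωC) = 2.33 Ω
Net reactance X = X_L − X_C = 5.31 Ω
Z = 34.0 + j5.31 Ω
|Z| = √(34.0² + 5.31²) = 34.4 Ω
∠Z = arctan(5.31/34.0) = 8.88°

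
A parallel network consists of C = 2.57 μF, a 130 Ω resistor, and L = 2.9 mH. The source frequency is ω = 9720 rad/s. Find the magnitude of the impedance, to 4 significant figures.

76.85 Ω

X_L = ωL = 28.19 Ω
X_C = 1/(ωC) = 40.03 Ω
Parallel: admittances add. Y = 1/R + 1/(jωL) + jωC
Y = (0.007692 − j0.01050) S
|Y| = 0.01301 S → |Z| = 1/|Y| = 76.85 Ω, ∠Z = −∠Y = 53.76°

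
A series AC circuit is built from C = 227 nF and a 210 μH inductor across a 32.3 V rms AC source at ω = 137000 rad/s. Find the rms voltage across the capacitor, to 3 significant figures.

X_L = ωL = 28.8 Ω
X_C = 1/(ωC) = 32.2 Ω
Net reactance X = X_L − X_C = -3.39 Ω
Z = − j3.39 Ω
|Z| = √(0² + 3.39²) = 3.39 Ω
I = V/|Z| = 9.54 A
V_C = I·|Z_C| = 9.54 × 32.2 = 307 V

307 V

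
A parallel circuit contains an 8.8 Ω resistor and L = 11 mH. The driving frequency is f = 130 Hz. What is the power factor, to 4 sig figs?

ω = 2πf = 816.8 rad/s
X_L = ωL = 8.985 Ω
Parallel: admittances add. Y = 1/R + 1/(jωL)
Y = (0.1136 − j0.1113) S
|Y| = 0.1591 S → |Z| = 1/|Y| = 6.287 Ω, ∠Z = −∠Y = 44.40°
cos φ = cos(44.40°) = 0.7144

0.7144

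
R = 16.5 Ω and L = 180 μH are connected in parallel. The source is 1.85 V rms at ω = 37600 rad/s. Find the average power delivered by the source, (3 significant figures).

207 mW

X_L = ωL = 6.77 Ω
Parallel: admittances add. Y = 1/R + 1/(jωL)
Y = (0.0606 − j0.148) S
|Y| = 0.160 S → |Z| = 1/|Y| = 6.26 Ω, ∠Z = −∠Y = 67.7°
I = V/|Z| = 295 mA
P = VI cos φ = 1.85 × 0.295 × cos(67.7°) = 207 mW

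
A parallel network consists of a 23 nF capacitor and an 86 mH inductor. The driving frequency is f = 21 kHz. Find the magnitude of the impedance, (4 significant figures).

339.4 Ω

ω = 2πf = 131900 rad/s
X_L = ωL = 11350 Ω
X_C = 1/(ωC) = 329.5 Ω
Parallel: admittances add. Y = 1/(jωL) + jωC
Y = (0 + j0.002947) S
|Y| = 0.002947 S → |Z| = 1/|Y| = 339.4 Ω, ∠Z = −∠Y = -90.00°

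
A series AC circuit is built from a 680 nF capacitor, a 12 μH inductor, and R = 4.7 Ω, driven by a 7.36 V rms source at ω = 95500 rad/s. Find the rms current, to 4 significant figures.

X_L = ωL = 1.146 Ω
X_C = 1/(ωC) = 15.40 Ω
Net reactance X = X_L − X_C = -14.25 Ω
Z = 4.700 − j14.25 Ω
|Z| = √(4.700² + 14.25²) = 15.01 Ω
I = V/|Z| = 7.36/15.01 = 490.4 mA

490.4 mA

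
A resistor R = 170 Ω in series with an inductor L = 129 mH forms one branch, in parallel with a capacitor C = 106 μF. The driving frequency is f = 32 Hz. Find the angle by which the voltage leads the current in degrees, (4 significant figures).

-74.29°

ω = 2πf = 201.1 rad/s
X_L = ωL = 25.94 Ω
X_C = 1/(ωC) = 46.92 Ω
Branch 1 (R+jX_L): Z₁ = 170.0 + j25.94 Ω, |Z₁| = 172.0 Ω
Branch 2 (−jX_C): Z₂ = −j46.92 Ω
Parallel: Z = Z₁Z₂/(Z₁+Z₂), |Z| = 47.11 Ω, ∠Z = -74.29°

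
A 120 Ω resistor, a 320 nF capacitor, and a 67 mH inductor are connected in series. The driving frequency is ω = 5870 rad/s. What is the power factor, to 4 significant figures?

0.6533

X_L = ωL = 393.3 Ω
X_C = 1/(ωC) = 532.4 Ω
Net reactance X = X_L − X_C = -139.1 Ω
Z = 120.0 − j139.1 Ω
|Z| = √(120.0² + 139.1²) = 183.7 Ω
∠Z = arctan(-139.1/120.0) = -49.21°
cos φ = cos(-49.21°) = 0.6533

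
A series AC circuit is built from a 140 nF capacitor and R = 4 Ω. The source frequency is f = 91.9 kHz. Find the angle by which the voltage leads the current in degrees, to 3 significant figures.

-72.1°

ω = 2πf = 577400 rad/s
X_C = 1/(ωC) = 12.4 Ω
Z = 4.00 − j12.4 Ω
|Z| = √(4.00² + 12.4²) = 13.0 Ω
∠Z = arctan(-12.4/4.00) = -72.1°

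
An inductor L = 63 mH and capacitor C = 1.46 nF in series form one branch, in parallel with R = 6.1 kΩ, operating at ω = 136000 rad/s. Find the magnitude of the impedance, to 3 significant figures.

3060 Ω

X_L = ωL = 8570 Ω
X_C = 1/(ωC) = 5040 Ω
Branch 1: Z₁ = R = 6100 Ω
Branch 2 (series LC): Z₂ = j(X_L − X_C) = j3530 Ω
Parallel: Z = Z₁Z₂/(Z₁+Z₂), |Z| = 3060 Ω, ∠Z = 59.9°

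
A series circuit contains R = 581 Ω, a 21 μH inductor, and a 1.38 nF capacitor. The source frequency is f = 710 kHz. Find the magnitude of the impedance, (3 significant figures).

ω = 2πf = 4.461e+06 rad/s
X_L = ωL = 93.7 Ω
X_C = 1/(ωC) = 162 Ω
Net reactance X = X_L − X_C = -68.8 Ω
Z = 581 − j68.8 Ω
|Z| = √(581² + 68.8²) = 585 Ω

585 Ω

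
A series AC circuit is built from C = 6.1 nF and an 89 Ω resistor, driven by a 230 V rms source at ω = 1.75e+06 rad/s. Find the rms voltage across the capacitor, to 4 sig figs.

X_C = 1/(ωC) = 93.68 Ω
Z = 89.00 − j93.68 Ω
|Z| = √(89.00² + 93.68²) = 129.2 Ω
I = V/|Z| = 1.780 A
V_C = I·|Z_C| = 1.780 × 93.68 = 166.7 V

166.7 V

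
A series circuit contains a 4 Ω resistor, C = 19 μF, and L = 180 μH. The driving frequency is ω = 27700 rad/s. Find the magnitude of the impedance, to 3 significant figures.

X_L = ωL = 4.99 Ω
X_C = 1/(ωC) = 1.90 Ω
Net reactance X = X_L − X_C = 3.09 Ω
Z = 4.00 + j3.09 Ω
|Z| = √(4.00² + 3.09²) = 5.05 Ω

5.05 Ω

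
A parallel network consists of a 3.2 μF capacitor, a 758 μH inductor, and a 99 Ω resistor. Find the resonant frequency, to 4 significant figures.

ω₀ = 1/√(LC) = 1/√(0.000758 × 3.2e-06) = 20300 rad/s
f₀ = ω₀/(2π) = 3.232 kHz

3.232 kHz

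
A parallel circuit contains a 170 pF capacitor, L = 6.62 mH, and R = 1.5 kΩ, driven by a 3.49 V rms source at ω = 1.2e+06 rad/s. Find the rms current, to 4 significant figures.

X_L = ωL = 7944 Ω
X_C = 1/(ωC) = 4902 Ω
Parallel: admittances add. Y = 1/R + 1/(jωL) + jωC
Y = (0.0006667 + j7.812e-05) S
|Y| = 0.0006712 S → |Z| = 1/|Y| = 1490 Ω, ∠Z = −∠Y = -6.683°
I = V/|Z| = 3.49/1490 = 2.343 mA

2.343 mA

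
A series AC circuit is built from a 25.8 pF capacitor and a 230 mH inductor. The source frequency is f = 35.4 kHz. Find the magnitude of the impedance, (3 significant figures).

123000 Ω

ω = 2πf = 222400 rad/s
X_L = ωL = 51200 Ω
X_C = 1/(ωC) = 174000 Ω
Net reactance X = X_L − X_C = -123000 Ω
Z = − j123000 Ω
|Z| = √(0² + 123000²) = 123000 Ω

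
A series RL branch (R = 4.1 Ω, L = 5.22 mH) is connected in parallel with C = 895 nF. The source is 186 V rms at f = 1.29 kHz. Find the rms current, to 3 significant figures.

3.04 A

ω = 2πf = 8105 rad/s
X_L = ωL = 42.3 Ω
X_C = 1/(ωC) = 138 Ω
Branch 1 (R+jX_L): Z₁ = 4.10 + j42.3 Ω, |Z₁| = 42.5 Ω
Branch 2 (−jX_C): Z₂ = −j138 Ω
Parallel: Z = Z₁Z₂/(Z₁+Z₂), |Z| = 61.3 Ω, ∠Z = 82.0°
I = V/|Z| = 186/61.3 = 3.04 A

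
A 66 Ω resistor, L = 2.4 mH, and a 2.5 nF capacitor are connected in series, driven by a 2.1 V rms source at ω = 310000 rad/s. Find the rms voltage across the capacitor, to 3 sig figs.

X_L = ωL = 744 Ω
X_C = 1/(ωC) = 1290 Ω
Net reactance X = X_L − X_C = -546 Ω
Z = 66.0 − j546 Ω
|Z| = √(66.0² + 546²) = 550 Ω
I = V/|Z| = 3.82 mA
V_C = I·|Z_C| = 0.00382 × 1290 = 4.92 V

4.92 V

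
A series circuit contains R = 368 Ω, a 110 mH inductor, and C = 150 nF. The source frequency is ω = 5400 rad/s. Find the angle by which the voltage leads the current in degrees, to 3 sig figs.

-60.1°

X_L = ωL = 594 Ω
X_C = 1/(ωC) = 1230 Ω
Net reactance X = X_L − X_C = -641 Ω
Z = 368 − j641 Ω
|Z| = √(368² + 641²) = 739 Ω
∠Z = arctan(-641/368) = -60.1°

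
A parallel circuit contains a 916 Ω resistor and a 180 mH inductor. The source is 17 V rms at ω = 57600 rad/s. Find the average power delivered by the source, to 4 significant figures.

X_L = ωL = 10370 Ω
Parallel: admittances add. Y = 1/R + 1/(jωL)
Y = (0.001092 − j9.645e-05) S
|Y| = 0.001096 S → |Z| = 1/|Y| = 912.4 Ω, ∠Z = −∠Y = 5.049°
I = V/|Z| = 18.63 mA
P = VI cos φ = 17 × 0.01863 × cos(5.049°) = 315.5 mW

315.5 mW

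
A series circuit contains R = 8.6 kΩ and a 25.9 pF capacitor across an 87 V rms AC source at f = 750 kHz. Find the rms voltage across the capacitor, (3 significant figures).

60.0 V

ω = 2πf = 4.712e+06 rad/s
X_C = 1/(ωC) = 8190 Ω
Z = 8600 − j8190 Ω
|Z| = √(8600² + 8190²) = 11900 Ω
I = V/|Z| = 7.32 mA
V_C = I·|Z_C| = 0.00732 × 8190 = 60.0 V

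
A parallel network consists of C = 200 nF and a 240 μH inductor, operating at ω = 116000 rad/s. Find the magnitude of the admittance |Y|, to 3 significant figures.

X_L = ωL = 27.8 Ω
X_C = 1/(ωC) = 43.1 Ω
Parallel: admittances add. Y = 1/(jωL) + jωC
Y = (0 − j0.0127) S
|Y| = 0.0127 S → |Z| = 1/|Y| = 78.6 Ω, ∠Z = −∠Y = 90.0°

12.7 mS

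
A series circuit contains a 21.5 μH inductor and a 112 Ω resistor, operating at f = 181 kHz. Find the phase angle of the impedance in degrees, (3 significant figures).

ω = 2πf = 1.137e+06 rad/s
X_L = ωL = 24.5 Ω
Z = 112 + j24.5 Ω
|Z| = √(112² + 24.5²) = 115 Ω
∠Z = arctan(24.5/112) = 12.3°

12.3°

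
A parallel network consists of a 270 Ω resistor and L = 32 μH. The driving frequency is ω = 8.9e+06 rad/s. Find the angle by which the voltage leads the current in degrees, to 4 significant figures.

43.47°

X_L = ωL = 284.8 Ω
Parallel: admittances add. Y = 1/R + 1/(jωL)
Y = (0.003704 − j0.003511) S
|Y| = 0.005104 S → |Z| = 1/|Y| = 195.9 Ω, ∠Z = −∠Y = 43.47°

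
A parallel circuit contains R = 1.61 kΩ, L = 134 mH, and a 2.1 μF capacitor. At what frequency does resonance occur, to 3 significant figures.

ω₀ = 1/√(LC) = 1/√(0.134 × 2.1e-06) = 1885 rad/s
f₀ = ω₀/(2π) = 300 Hz

300 Hz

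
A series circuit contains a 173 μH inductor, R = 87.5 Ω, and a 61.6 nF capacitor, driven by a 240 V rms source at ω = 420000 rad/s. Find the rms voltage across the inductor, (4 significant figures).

X_L = ωL = 72.66 Ω
X_C = 1/(ωC) = 38.65 Ω
Net reactance X = X_L − X_C = 34.01 Ω
Z = 87.50 + j34.01 Ω
|Z| = √(87.50² + 34.01²) = 93.88 Ω
I = V/|Z| = 2.557 A
V_L = I·|Z_L| = 2.557 × 72.66 = 185.8 V

185.8 V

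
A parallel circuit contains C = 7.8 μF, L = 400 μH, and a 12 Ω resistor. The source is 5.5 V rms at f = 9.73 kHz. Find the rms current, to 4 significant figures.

2.441 A

ω = 2πf = 61140 rad/s
X_L = ωL = 24.45 Ω
X_C = 1/(ωC) = 2.097 Ω
Parallel: admittances add. Y = 1/R + 1/(jωL) + jωC
Y = (0.08333 + j0.4360) S
|Y| = 0.4439 S → |Z| = 1/|Y| = 2.253 Ω, ∠Z = −∠Y = -79.18°
I = V/|Z| = 5.5/2.253 = 2.441 A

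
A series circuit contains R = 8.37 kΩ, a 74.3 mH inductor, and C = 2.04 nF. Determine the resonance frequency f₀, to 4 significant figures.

12.93 kHz

ω₀ = 1/√(LC) = 1/√(0.0743 × 2.04e-09) = 81230 rad/s
f₀ = ω₀/(2π) = 12.93 kHz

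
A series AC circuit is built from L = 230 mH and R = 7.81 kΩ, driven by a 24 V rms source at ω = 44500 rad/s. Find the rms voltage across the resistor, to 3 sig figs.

X_L = ωL = 10200 Ω
Z = 7810 + j10200 Ω
|Z| = √(7810² + 10200²) = 12900 Ω
I = V/|Z| = 1.86 mA
V_R = I·|Z_R| = 0.00186 × 7810 = 14.6 V

14.6 V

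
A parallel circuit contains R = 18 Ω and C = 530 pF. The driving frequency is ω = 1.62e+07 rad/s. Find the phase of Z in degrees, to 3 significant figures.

X_C = 1/(ωC) = 116 Ω
Parallel: admittances add. Y = 1/R + jωC
Y = (0.0556 + j0.00859) S
|Y| = 0.0562 S → |Z| = 1/|Y| = 17.8 Ω, ∠Z = −∠Y = -8.79°

-8.79°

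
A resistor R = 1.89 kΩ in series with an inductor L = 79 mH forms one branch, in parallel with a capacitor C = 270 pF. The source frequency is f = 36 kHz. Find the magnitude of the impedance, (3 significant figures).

ω = 2πf = 226200 rad/s
X_L = ωL = 17900 Ω
X_C = 1/(ωC) = 16400 Ω
Branch 1 (R+jX_L): Z₁ = 1890 + j17900 Ω, |Z₁| = 18000 Ω
Branch 2 (−jX_C): Z₂ = −j16400 Ω
Parallel: Z = Z₁Z₂/(Z₁+Z₂), |Z| = 122000 Ω, ∠Z = -44.4°

122000 Ω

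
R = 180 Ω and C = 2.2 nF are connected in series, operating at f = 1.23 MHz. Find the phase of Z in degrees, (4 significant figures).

ω = 2πf = 7.728e+06 rad/s
X_C = 1/(ωC) = 58.82 Ω
Z = 180.0 − j58.82 Ω
|Z| = √(180.0² + 58.82²) = 189.4 Ω
∠Z = arctan(-58.82/180.0) = -18.09°

-18.09°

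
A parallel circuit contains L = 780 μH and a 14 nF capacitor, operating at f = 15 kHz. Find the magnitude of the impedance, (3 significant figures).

ω = 2πf = 94250 rad/s
X_L = ωL = 73.5 Ω
X_C = 1/(ωC) = 758 Ω
Parallel: admittances add. Y = 1/(jωL) + jωC
Y = (0 − j0.0123) S
|Y| = 0.0123 S → |Z| = 1/|Y| = 81.4 Ω, ∠Z = −∠Y = 90.0°

81.4 Ω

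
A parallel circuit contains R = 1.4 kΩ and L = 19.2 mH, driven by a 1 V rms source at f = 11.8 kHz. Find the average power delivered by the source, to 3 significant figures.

ω = 2πf = 74140 rad/s
X_L = ωL = 1420 Ω
Parallel: admittances add. Y = 1/R + 1/(jωL)
Y = (0.000714 − j0.000702) S
|Y| = 0.00100 S → |Z| = 1/|Y| = 998 Ω, ∠Z = −∠Y = 44.5°
I = V/|Z| = 1.00 mA
P = VI cos φ = 1 × 0.00100 × cos(44.5°) = 714 μW

714 μW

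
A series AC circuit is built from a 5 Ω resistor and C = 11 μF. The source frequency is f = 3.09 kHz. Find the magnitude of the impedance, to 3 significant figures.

6.85 Ω

ω = 2πf = 19420 rad/s
X_C = 1/(ωC) = 4.68 Ω
Z = 5.00 − j4.68 Ω
|Z| = √(5.00² + 4.68²) = 6.85 Ω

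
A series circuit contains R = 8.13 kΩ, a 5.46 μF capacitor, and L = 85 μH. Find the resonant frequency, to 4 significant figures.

ω₀ = 1/√(LC) = 1/√(8.5e-05 × 5.46e-06) = 46420 rad/s
f₀ = ω₀/(2π) = 7.388 kHz

7.388 kHz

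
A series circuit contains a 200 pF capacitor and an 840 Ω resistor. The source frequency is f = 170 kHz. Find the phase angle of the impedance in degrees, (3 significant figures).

ω = 2πf = 1.068e+06 rad/s
X_C = 1/(ωC) = 4680 Ω
Z = 840 − j4680 Ω
|Z| = √(840² + 4680²) = 4760 Ω
∠Z = arctan(-4680/840) = -79.8°

-79.8°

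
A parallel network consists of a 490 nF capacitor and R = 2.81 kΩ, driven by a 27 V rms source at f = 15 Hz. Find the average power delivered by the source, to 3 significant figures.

ω = 2πf = 94.25 rad/s
X_C = 1/(ωC) = 21700 Ω
Parallel: admittances add. Y = 1/R + jωC
Y = (0.000356 + j4.62e-05) S
|Y| = 0.000359 S → |Z| = 1/|Y| = 2790 Ω, ∠Z = −∠Y = -7.39°
I = V/|Z| = 9.69 mA
P = VI cos φ = 27 × 0.00969 × cos(-7.39°) = 259 mW

259 mW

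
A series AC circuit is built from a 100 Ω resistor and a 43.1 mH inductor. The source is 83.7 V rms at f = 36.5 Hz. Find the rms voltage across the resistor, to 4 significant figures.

ω = 2πf = 229.3 rad/s
X_L = ωL = 9.884 Ω
Z = 100.0 + j9.884 Ω
|Z| = √(100.0² + 9.884²) = 100.5 Ω
I = V/|Z| = 832.9 mA
V_R = I·|Z_R| = 0.8329 × 100.0 = 83.29 V

83.29 V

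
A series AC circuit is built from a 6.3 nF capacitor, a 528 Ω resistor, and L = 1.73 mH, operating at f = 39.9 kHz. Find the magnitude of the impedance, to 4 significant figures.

ω = 2πf = 250700 rad/s
X_L = ωL = 433.7 Ω
X_C = 1/(ωC) = 633.2 Ω
Net reactance X = X_L − X_C = -199.4 Ω
Z = 528.0 − j199.4 Ω
|Z| = √(528.0² + 199.4²) = 564.4 Ω

564.4 Ω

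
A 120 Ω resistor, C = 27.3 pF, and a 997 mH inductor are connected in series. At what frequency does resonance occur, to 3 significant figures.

30.5 kHz

ω₀ = 1/√(LC) = 1/√(0.997 × 2.73e-11) = 191700 rad/s
f₀ = ω₀/(2π) = 30.5 kHz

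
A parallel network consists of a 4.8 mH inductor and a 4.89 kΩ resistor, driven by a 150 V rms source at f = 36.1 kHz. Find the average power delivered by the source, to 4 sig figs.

ω = 2πf = 226800 rad/s
X_L = ωL = 1089 Ω
Parallel: admittances add. Y = 1/R + 1/(jωL)
Y = (0.0002045 − j0.0009185) S
|Y| = 0.0009410 S → |Z| = 1/|Y| = 1063 Ω, ∠Z = −∠Y = 77.45°
I = V/|Z| = 141.1 mA
P = VI cos φ = 150 × 0.1411 × cos(77.45°) = 4.601 W

4.601 W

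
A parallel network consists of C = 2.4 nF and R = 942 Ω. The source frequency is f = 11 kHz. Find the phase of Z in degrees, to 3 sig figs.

ω = 2πf = 69120 rad/s
X_C = 1/(ωC) = 6030 Ω
Parallel: admittances add. Y = 1/R + jωC
Y = (0.00106 + j0.000166) S
|Y| = 0.00107 S → |Z| = 1/|Y| = 931 Ω, ∠Z = −∠Y = -8.88°

-8.88°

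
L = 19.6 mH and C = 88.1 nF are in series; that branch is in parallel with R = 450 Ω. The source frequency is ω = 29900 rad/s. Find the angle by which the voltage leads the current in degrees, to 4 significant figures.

X_L = ωL = 586.0 Ω
X_C = 1/(ωC) = 379.6 Ω
Branch 1: Z₁ = R = 450.0 Ω
Branch 2 (series LC): Z₂ = j(X_L − X_C) = j206.4 Ω
Parallel: Z = Z₁Z₂/(Z₁+Z₂), |Z| = 187.6 Ω, ∠Z = 65.36°

65.36°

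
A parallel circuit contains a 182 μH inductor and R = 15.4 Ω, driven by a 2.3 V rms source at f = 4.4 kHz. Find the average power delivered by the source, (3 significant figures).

ω = 2πf = 27650 rad/s
X_L = ωL = 5.03 Ω
Parallel: admittances add. Y = 1/R + 1/(jωL)
Y = (0.0649 − j0.199) S
|Y| = 0.209 S → |Z| = 1/|Y| = 4.78 Ω, ∠Z = −∠Y = 71.9°
I = V/|Z| = 481 mA
P = VI cos φ = 2.3 × 0.481 × cos(71.9°) = 344 mW

344 mW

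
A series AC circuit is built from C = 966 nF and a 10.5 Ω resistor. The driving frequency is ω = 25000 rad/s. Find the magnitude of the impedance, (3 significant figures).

42.7 Ω

X_C = 1/(ωC) = 41.4 Ω
Z = 10.5 − j41.4 Ω
|Z| = √(10.5² + 41.4²) = 42.7 Ω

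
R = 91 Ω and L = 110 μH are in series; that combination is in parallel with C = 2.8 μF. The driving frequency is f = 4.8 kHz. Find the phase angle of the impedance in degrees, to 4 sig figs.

ω = 2πf = 30160 rad/s
X_L = ωL = 3.318 Ω
X_C = 1/(ωC) = 11.84 Ω
Branch 1 (R+jX_L): Z₁ = 91.00 + j3.318 Ω, |Z₁| = 91.06 Ω
Branch 2 (−jX_C): Z₂ = −j11.84 Ω
Parallel: Z = Z₁Z₂/(Z₁+Z₂), |Z| = 11.80 Ω, ∠Z = -82.56°

-82.56°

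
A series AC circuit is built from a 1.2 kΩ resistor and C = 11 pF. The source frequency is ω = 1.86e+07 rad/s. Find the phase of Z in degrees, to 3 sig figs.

-76.2°

X_C = 1/(ωC) = 4890 Ω
Z = 1200 − j4890 Ω
|Z| = √(1200² + 4890²) = 5030 Ω
∠Z = arctan(-4890/1200) = -76.2°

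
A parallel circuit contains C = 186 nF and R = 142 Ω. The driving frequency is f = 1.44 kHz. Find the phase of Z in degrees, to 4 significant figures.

-13.44°

ω = 2πf = 9048 rad/s
X_C = 1/(ωC) = 594.2 Ω
Parallel: admittances add. Y = 1/R + jωC
Y = (0.007042 + j0.001683) S
|Y| = 0.007241 S → |Z| = 1/|Y| = 138.1 Ω, ∠Z = −∠Y = -13.44°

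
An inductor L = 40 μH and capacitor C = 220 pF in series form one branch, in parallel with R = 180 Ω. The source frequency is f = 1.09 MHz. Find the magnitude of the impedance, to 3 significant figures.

ω = 2πf = 6.849e+06 rad/s
X_L = ωL = 274 Ω
X_C = 1/(ωC) = 664 Ω
Branch 1: Z₁ = R = 180 Ω
Branch 2 (series LC): Z₂ = j(X_L − X_C) = −j390 Ω
Parallel: Z = Z₁Z₂/(Z₁+Z₂), |Z| = 163 Ω, ∠Z = -24.8°

163 Ω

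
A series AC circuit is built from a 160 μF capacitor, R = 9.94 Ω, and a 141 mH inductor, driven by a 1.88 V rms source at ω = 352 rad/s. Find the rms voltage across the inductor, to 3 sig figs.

2.79 V

X_L = ωL = 49.6 Ω
X_C = 1/(ωC) = 17.8 Ω
Net reactance X = X_L − X_C = 31.9 Ω
Z = 9.94 + j31.9 Ω
|Z| = √(9.94² + 31.9²) = 33.4 Ω
I = V/|Z| = 56.3 mA
V_L = I·|Z_L| = 0.0563 × 49.6 = 2.79 V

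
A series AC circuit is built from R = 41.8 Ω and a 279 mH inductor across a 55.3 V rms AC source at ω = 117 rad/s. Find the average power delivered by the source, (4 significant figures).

45.45 W

X_L = ωL = 32.64 Ω
Z = 41.80 + j32.64 Ω
|Z| = √(41.80² + 32.64²) = 53.04 Ω
∠Z = arctan(32.64/41.80) = 37.99°
I = V/|Z| = 1.043 A
P = VI cos φ = 55.3 × 1.043 × cos(37.99°) = 45.45 W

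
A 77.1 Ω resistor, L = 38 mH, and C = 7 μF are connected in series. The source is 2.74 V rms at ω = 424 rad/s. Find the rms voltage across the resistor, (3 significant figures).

X_L = ωL = 16.1 Ω
X_C = 1/(ωC) = 337 Ω
Net reactance X = X_L − X_C = -321 Ω
Z = 77.1 − j321 Ω
|Z| = √(77.1² + 321²) = 330 Ω
I = V/|Z| = 8.30 mA
V_R = I·|Z_R| = 0.00830 × 77.1 = 0.640 V

0.640 V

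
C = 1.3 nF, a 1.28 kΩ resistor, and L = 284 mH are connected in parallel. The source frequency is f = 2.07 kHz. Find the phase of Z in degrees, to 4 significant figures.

18.00°

ω = 2πf = 13010 rad/s
X_L = ωL = 3694 Ω
X_C = 1/(ωC) = 59140 Ω
Parallel: admittances add. Y = 1/R + 1/(jωL) + jωC
Y = (0.0007813 − j0.0002538) S
|Y| = 0.0008214 S → |Z| = 1/|Y| = 1217 Ω, ∠Z = −∠Y = 18.00°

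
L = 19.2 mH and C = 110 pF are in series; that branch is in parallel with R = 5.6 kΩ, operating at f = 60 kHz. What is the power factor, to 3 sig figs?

ω = 2πf = 377000 rad/s
X_L = ωL = 7240 Ω
X_C = 1/(ωC) = 24100 Ω
Branch 1: Z₁ = R = 5600 Ω
Branch 2 (series LC): Z₂ = j(X_L − X_C) = −j16900 Ω
Parallel: Z = Z₁Z₂/(Z₁+Z₂), |Z| = 5320 Ω, ∠Z = -18.4°
cos φ = cos(-18.4°) = 0.949

0.949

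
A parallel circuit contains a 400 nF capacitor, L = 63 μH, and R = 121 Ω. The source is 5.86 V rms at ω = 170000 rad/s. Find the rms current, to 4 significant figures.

X_L = ωL = 10.71 Ω
X_C = 1/(ωC) = 14.71 Ω
Parallel: admittances add. Y = 1/R + 1/(jωL) + jωC
Y = (0.008264 − j0.02537) S
|Y| = 0.02668 S → |Z| = 1/|Y| = 37.48 Ω, ∠Z = −∠Y = 71.96°
I = V/|Z| = 5.86/37.48 = 156.4 mA

156.4 mA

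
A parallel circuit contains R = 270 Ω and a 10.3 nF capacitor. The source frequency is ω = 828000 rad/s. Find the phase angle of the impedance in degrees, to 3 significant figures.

-66.5°

X_C = 1/(ωC) = 117 Ω
Parallel: admittances add. Y = 1/R + jωC
Y = (0.00370 + j0.00853) S
|Y| = 0.00930 S → |Z| = 1/|Y| = 108 Ω, ∠Z = −∠Y = -66.5°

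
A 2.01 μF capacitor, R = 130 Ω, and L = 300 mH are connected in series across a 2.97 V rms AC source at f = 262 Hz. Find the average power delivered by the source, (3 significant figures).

ω = 2πf = 1646 rad/s
X_L = ωL = 494 Ω
X_C = 1/(ωC) = 302 Ω
Net reactance X = X_L − X_C = 192 Ω
Z = 130 + j192 Ω
|Z| = √(130² + 192²) = 232 Ω
∠Z = arctan(192/130) = 55.8°
I = V/|Z| = 12.8 mA
P = VI cos φ = 2.97 × 0.0128 × cos(55.8°) = 21.4 mW

21.4 mW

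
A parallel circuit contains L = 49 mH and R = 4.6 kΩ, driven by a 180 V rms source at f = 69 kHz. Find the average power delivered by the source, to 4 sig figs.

ω = 2πf = 433500 rad/s
X_L = ωL = 21240 Ω
Parallel: admittances add. Y = 1/R + 1/(jωL)
Y = (0.0002174 − j4.707e-05) S
|Y| = 0.0002224 S → |Z| = 1/|Y| = 4496 Ω, ∠Z = −∠Y = 12.22°
I = V/|Z| = 40.04 mA
P = VI cos φ = 180 × 0.04004 × cos(12.22°) = 7.043 W

7.043 W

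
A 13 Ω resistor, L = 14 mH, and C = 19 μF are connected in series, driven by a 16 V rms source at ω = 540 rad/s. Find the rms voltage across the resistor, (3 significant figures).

X_L = ωL = 7.56 Ω
X_C = 1/(ωC) = 97.5 Ω
Net reactance X = X_L − X_C = -89.9 Ω
Z = 13.0 − j89.9 Ω
|Z| = √(13.0² + 89.9²) = 90.8 Ω
I = V/|Z| = 176 mA
V_R = I·|Z_R| = 0.176 × 13.0 = 2.29 V

2.29 V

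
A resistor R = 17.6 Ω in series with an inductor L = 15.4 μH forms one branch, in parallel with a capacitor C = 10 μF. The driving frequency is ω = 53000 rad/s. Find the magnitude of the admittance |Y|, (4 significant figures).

530.4 mS

X_L = ωL = 0.8162 Ω
X_C = 1/(ωC) = 1.887 Ω
Branch 1 (R+jX_L): Z₁ = 17.60 + j0.8162 Ω, |Z₁| = 17.62 Ω
Branch 2 (−jX_C): Z₂ = −j1.887 Ω
Parallel: Z = Z₁Z₂/(Z₁+Z₂), |Z| = 1.885 Ω, ∠Z = -83.86°
|Y| = 1/|Z| = 530.4 mS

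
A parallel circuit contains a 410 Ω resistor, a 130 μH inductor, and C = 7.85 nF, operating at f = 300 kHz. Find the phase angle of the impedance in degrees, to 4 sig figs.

ω = 2πf = 1.885e+06 rad/s
X_L = ωL = 245.0 Ω
X_C = 1/(ωC) = 67.58 Ω
Parallel: admittances add. Y = 1/R + 1/(jωL) + jωC
Y = (0.002439 + j0.01072) S
|Y| = 0.01099 S → |Z| = 1/|Y| = 90.99 Ω, ∠Z = −∠Y = -77.18°

-77.18°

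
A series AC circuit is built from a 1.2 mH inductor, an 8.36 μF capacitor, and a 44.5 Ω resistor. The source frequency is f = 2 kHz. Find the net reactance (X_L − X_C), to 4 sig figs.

ω = 2πf = 12570 rad/s
X_L = ωL = 15.08 Ω
X_C = 1/(ωC) = 9.519 Ω
X = 15.08 − 9.519 = 5.561 Ω

5.561 Ω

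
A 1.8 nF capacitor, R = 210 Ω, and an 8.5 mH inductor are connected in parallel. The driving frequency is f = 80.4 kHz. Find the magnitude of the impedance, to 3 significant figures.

208 Ω

ω = 2πf = 505200 rad/s
X_L = ωL = 4290 Ω
X_C = 1/(ωC) = 1100 Ω
Parallel: admittances add. Y = 1/R + 1/(jωL) + jωC
Y = (0.00476 + j0.000676) S
|Y| = 0.00481 S → |Z| = 1/|Y| = 208 Ω, ∠Z = −∠Y = -8.08°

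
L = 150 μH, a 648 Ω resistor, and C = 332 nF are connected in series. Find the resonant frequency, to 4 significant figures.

22.55 kHz

ω₀ = 1/√(LC) = 1/√(0.00015 × 3.32e-07) = 141700 rad/s
f₀ = ω₀/(2π) = 22.55 kHz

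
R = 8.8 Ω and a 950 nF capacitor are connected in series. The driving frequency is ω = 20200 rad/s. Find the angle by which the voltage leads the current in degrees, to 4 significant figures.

-80.41°

X_C = 1/(ωC) = 52.11 Ω
Z = 8.800 − j52.11 Ω
|Z| = √(8.800² + 52.11²) = 52.85 Ω
∠Z = arctan(-52.11/8.800) = -80.41°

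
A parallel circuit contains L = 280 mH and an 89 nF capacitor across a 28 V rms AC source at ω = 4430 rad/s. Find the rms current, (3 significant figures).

X_L = ωL = 1240 Ω
X_C = 1/(ωC) = 2540 Ω
Parallel: admittances add. Y = 1/(jωL) + jωC
Y = (0 − j0.000412) S
|Y| = 0.000412 S → |Z| = 1/|Y| = 2430 Ω, ∠Z = −∠Y = 90.0°
I = V/|Z| = 28/2430 = 11.5 mA

11.5 mA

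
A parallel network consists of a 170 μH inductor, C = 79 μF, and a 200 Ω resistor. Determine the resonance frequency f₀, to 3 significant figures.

ω₀ = 1/√(LC) = 1/√(0.00017 × 7.9e-05) = 8629 rad/s
f₀ = ω₀/(2π) = 1.37 kHz

1.37 kHz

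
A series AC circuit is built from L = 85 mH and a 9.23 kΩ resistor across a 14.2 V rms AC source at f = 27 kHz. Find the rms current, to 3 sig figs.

ω = 2πf = 169600 rad/s
X_L = ωL = 14400 Ω
Z = 9230 + j14400 Ω
|Z| = √(9230² + 14400²) = 17100 Ω
I = V/|Z| = 14.2/17100 = 829 μA

829 μA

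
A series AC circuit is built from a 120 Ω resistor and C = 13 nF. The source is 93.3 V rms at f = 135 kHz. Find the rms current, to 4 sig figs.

ω = 2πf = 848200 rad/s
X_C = 1/(ωC) = 90.69 Ω
Z = 120.0 − j90.69 Ω
|Z| = √(120.0² + 90.69²) = 150.4 Ω
I = V/|Z| = 93.3/150.4 = 620.3 mA

620.3 mA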